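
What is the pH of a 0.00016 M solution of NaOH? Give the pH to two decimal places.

pH = 10.20

NaOH is a strong base; [OH-] = 0.00016 M.
pOH = -log(0.00016) = 3.80
pH = 14.00 - 3.80 = 10.20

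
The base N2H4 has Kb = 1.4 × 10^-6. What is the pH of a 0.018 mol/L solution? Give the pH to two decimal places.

pH = 10.20

N2H4 + H2O ⇌ N2H5+ + OH-
Let x = [OH-] at equilibrium. Kb = x²/(0.018 − x).
Neglecting x in the denominator: x = √(1.4 × 10^-6 × 0.018) = 1.59 × 10^-4 M
pOH = 3.80, so pH = 14.00 − pOH = 10.20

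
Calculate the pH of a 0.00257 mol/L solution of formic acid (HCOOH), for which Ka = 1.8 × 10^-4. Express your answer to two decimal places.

HCOOH ⇌ HCOO- + H+
Ka = [H+]²/(0.00257 − [H+]) = 1.8 × 10^-4
The 5% rule fails; solving [H+]² + Ka·[H+] − Ka·C₀ = 0 exactly:
[H+] = (−Ka + √(Ka² + 4·Ka·C₀))/2 = 5.96 × 10^-4 M
pH = −log[H+] = −log(5.96 × 10^-4) = 3.22

pH = 3.22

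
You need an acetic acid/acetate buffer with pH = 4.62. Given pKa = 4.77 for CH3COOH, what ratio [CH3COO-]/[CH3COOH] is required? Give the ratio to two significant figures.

ratio = 0.71

pH = pKa + log(r) ⇒ log(r) = 4.62 − 4.77 = -0.15
r = [CH3COO-]/[CH3COOH] = 10^(-0.15) = 0.708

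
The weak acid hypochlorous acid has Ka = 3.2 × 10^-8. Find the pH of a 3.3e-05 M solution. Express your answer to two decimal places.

pH = 5.99

HOCl ⇌ OCl- + H+
Ka = x²/(3.3e-05 − x) = 3.2 × 10^-8
Since Ka ≪ C₀, x ≈ √(Ka·C₀) = 1.03 × 10^-6 M.
(x/C₀ = 3.1% < 5%, so the approximation holds.)
pH = −log[H+] = −log(1.03 × 10^-6) = 5.99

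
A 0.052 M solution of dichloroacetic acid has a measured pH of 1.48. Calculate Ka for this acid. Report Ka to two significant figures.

Ka = 5.8 × 10^-2

[H+] = 10^(-1.48) = 3.31 × 10^-2 M
At equilibrium [HA] = 0.052 − 3.31 × 10^-2 = 1.89 × 10^-2 M
Ka = [H+][A-]/[HA] = (3.31 × 10^-2)² / 1.89 × 10^-2 = 5.8 × 10^-2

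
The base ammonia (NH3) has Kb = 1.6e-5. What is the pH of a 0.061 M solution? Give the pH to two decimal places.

pH = 10.99

NH3 + H2O ⇌ NH4+ + OH-
Let x = [OH-] at equilibrium. Kb = x²/(0.061 − x).
Neglecting x in the denominator: x = √(1.6 × 10^-5 × 0.061) = 9.88 × 10^-4 M
(x/C₀ = 1.6% < 5%, so the approximation holds.)
pOH = −log(9.88 × 10^-4) = 3.01; pH = 14.00 − 3.01 = 10.99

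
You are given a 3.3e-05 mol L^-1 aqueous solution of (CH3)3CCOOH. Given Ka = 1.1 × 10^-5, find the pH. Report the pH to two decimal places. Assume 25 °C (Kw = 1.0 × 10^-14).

(CH3)3CCOOH ⇌ (CH3)3CCOO- + H+
From the ICE table, Ka = [H+]²/(3.3e-05 − [H+]) = 1.1 × 10^-5.
Here C₀/Ka ≈ 3, so the small-[H+] approximation fails. Use the quadratic:
[H+] = [−1.1e-05 + √(1.1e-05² + 1.45e-09)]/2 = 1.43 × 10^-5 M
pH = −log[H+] = −log(1.43 × 10^-5) = 4.84

pH = 4.84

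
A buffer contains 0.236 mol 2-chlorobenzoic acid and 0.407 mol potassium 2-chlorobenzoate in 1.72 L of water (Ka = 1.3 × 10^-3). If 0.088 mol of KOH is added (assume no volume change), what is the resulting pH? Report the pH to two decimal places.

pH = 3.41

After neutralization: n(ClC6H4COOH) = 0.148 mol, n(ClC6H4COO-) = 0.495 mol.
pKa = −log(1.3 × 10^-3) = 2.886
pH = pKa + log(n_ClC6H4COO-/n_ClC6H4COOH) = 2.886 + log(0.495/0.148) = 2.886 + (+0.524)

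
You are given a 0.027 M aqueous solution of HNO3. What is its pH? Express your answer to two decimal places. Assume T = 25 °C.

HNO3 is a strong acid and dissociates completely, so [H+] = 0.027 M.
pH = -log(0.027) = 1.57

pH = 1.57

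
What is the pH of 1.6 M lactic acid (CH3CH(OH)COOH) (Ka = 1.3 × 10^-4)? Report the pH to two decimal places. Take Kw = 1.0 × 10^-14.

CH3CH(OH)COOH ⇌ CH3CH(OH)COO- + H+
Ka = [H+]²/(1.6 − [H+]) = 1.3 × 10^-4
Neglecting [H+] in the denominator: [H+] = √(1.3 × 10^-4 × 1.6) = 1.44 × 10^-2 M
([H+]/C₀ = 0.9% < 5%, so the approximation holds.)
pH = −log(1.44 × 10^-2) = 1.84

pH = 1.84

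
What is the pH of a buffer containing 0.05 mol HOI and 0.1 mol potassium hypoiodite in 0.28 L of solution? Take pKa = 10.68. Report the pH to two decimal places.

pH = pKa + log([A⁻]/[HA]) = 10.68 + log(0.1/0.05)
pH = 10.68 + (+0.301) = 10.98

pH = 10.98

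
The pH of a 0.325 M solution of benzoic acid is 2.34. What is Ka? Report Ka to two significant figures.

[H+] = 10^(-2.34) = 4.57 × 10^-3 M
At equilibrium [HA] = 0.325 − 4.57 × 10^-3 = 3.20 × 10^-1 M
Ka = [H+][A-]/[HA] = (4.57 × 10^-3)² / 3.20 × 10^-1 = 6.5 × 10^-5

Ka = 6.5 × 10^-5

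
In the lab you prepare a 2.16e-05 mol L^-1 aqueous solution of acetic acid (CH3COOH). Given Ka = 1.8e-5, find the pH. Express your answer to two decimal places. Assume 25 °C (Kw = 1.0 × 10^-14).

pH = 4.90

CH3COOH ⇌ CH3COO- + H+
Ka = x²/(2.16e-05 − x) = 1.8 × 10^-5
Here C₀/Ka ≈ 1.2, so the small-x approximation fails. Use the quadratic:
x = (−Ka + √(Ka² + 4·Ka·C₀))/2 = 1.27 × 10^-5 M
pH = −log(1.27 × 10^-5) = 4.90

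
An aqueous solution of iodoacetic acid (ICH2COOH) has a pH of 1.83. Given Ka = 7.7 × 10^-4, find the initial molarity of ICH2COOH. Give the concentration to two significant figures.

C₀ = 3.0 × 10^-1 M

[H+] = 10^(-1.83) = 1.48 × 10^-2 M = x
Ka = x²/(C₀ − x) ⇒ C₀ = x + x²/Ka
C₀ = 1.48 × 10^-2 + (1.48 × 10^-2)²/(7.7 × 10^-4) = 2.99 × 10^-1 M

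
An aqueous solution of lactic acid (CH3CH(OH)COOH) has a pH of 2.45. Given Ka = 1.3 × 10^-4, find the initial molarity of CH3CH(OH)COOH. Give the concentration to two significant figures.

C₀ = 1.0 × 10^-1 M

[H+] = 10^(-2.45) = 3.55 × 10^-3 M = x
Ka = x²/(C₀ − x) ⇒ C₀ = x + x²/Ka
C₀ = 3.55 × 10^-3 + (3.55 × 10^-3)²/(1.3 × 10^-4) = 1.00 × 10^-1 M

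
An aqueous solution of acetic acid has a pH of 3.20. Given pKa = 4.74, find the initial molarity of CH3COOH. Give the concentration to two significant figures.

C₀ = 2.3 × 10^-2 M

[H+] = 10^(-3.20) = 6.31 × 10^-4 M = x
Ka = 10^(−4.74) = 1.82 × 10^-5
Ka = x²/(C₀ − x) ⇒ C₀ = x + x²/Ka
C₀ = 6.31 × 10^-4 + (6.31 × 10^-4)²/(1.82 × 10^-5) = 2.25 × 10^-2 M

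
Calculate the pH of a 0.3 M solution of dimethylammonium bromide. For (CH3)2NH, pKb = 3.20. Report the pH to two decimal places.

(CH3)2NH2+ is the conjugate acid of the weak base (CH3)2NH.
Kb = 10^(−3.20) = 6.31 × 10^-4
Ka = Kw/Kb = 1.0×10^-14 / 6.31 × 10^-4 = 1.58 × 10^-11
From the ICE table, Ka = [H+]²/(0.3 − [H+]) = 1.58 × 10^-11.
Since Ka ≪ C₀, [H+] ≈ √(Ka·C₀) = 2.18 × 10^-6 M.
pH = −log(2.18 × 10^-6) = 5.66

pH = 5.66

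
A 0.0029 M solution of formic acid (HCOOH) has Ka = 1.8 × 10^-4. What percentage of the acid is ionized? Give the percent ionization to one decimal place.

22.0%

HCOOH ⇌ HCOO- + H+; let x = [H+] at equilibrium.
Ka = x²/(C₀ − x); solving the quadratic gives x = 6.38 × 10^-4 M.
Fraction ionized = 6.38 × 10^-4 / 0.0029 = 0.2200 → 22.0%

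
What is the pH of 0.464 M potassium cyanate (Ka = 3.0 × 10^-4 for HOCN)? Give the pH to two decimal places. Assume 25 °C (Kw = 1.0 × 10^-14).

OCN- is the conjugate base of the weak acid HOCN.
Kb = Kw/Ka = 1.0×10^-14 / 3.0 × 10^-4 = 3.33 × 10^-11
From the ICE table, Kb = [OH-]²/(0.464 − [OH-]) = 3.33 × 10^-11.
Since Kb ≪ C₀, [OH-] ≈ √(Kb·C₀) = 3.93 × 10^-6 M.
pOH = −log(3.93 × 10^-6) = 5.41; pH = 14.00 − 5.41 = 8.59

pH = 8.59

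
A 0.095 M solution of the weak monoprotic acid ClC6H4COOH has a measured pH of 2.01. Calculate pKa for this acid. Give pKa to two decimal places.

pKa = 2.95

[H+] = 10^(-2.01) = 9.77 × 10^-3 M
At equilibrium [HA] = 0.095 − 9.77 × 10^-3 = 8.52 × 10^-2 M
Ka = [H+][A-]/[HA] = (9.77 × 10^-3)² / 8.52 × 10^-2 = 1.12 × 10^-3
pKa = -log(1.12 × 10^-3) = 2.95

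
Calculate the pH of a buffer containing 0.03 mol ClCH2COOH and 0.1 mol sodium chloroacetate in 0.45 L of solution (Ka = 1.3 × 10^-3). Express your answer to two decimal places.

pH = 3.41

pKa = −log(1.3 × 10^-3) = 2.886
Using pH = pKa + log([base]/[acid]) with [base]/[acid] = 0.1/0.03:
pH = 2.886 + (+0.523) = 3.41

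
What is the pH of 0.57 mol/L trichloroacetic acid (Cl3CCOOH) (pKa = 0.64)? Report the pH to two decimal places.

pH = 0.58

Cl3CCOOH ⇌ Cl3CCOO- + H+
Ka = 10^(−0.64) = 2.29 × 10^-1
Ka = x²/(0.57 − x) = 2.29 × 10^-1
The 5% rule fails; solving x² + Ka·x − Ka·C₀ = 0 exactly:
x = (−Ka + √(Ka² + 4·Ka·C₀))/2 = 2.64 × 10^-1 M
pH = −log[H+] = −log(2.64 × 10^-1) = 0.58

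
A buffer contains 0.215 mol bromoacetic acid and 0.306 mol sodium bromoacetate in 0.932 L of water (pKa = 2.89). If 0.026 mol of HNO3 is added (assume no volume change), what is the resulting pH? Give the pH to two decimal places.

After neutralization: n(BrCH2COOH) = 0.241 mol, n(BrCH2COO-) = 0.28 mol.
pH = pKa + log(n_BrCH2COO-/n_BrCH2COOH) = 2.89 + log(0.28/0.241) = 2.89 + (+0.065)

pH = 2.96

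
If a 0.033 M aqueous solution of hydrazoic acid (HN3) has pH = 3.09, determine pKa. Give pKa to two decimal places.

[H+] = 10^(-3.09) = 8.13 × 10^-4 M
At equilibrium [HA] = 0.033 − 8.13 × 10^-4 = 3.22 × 10^-2 M
Ka = [H+][A-]/[HA] = (8.13 × 10^-4)² / 3.22 × 10^-2 = 2.05 × 10^-5
pKa = -log(2.05 × 10^-5) = 4.69

pKa = 4.69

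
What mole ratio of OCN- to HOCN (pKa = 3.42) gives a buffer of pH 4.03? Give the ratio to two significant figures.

pH = pKa + log(r) ⇒ log(r) = 4.03 − 3.42 = +0.61
r = [OCN-]/[HOCN] = 10^(+0.61) = 4.07

ratio = 4.1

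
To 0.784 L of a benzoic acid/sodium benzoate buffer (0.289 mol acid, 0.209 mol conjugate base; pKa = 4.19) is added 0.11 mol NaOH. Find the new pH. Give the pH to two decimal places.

After neutralization: n(C6H5COOH) = 0.179 mol, n(C6H5COO-) = 0.319 mol.
pH = pKa + log([A⁻]/[HA]) = 4.19 + log(0.319/0.179) = 4.19 +0.251

pH = 4.44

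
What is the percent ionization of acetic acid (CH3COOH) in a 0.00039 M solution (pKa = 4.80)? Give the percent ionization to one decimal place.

CH3COOH ⇌ CH3COO- + H+; let x = [H+] at equilibrium.
Ka = 10^(−4.80) = 1.58 × 10^-5
Ka = x²/(C₀ − x); solving the quadratic gives x = 7.10 × 10^-5 M.
% ionization = x/C₀ × 100% = 7.10 × 10^-5/0.00039 × 100% = 18.2%

18.2%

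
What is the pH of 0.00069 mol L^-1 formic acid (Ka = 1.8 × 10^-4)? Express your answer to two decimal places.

pH = 3.56

HCOOH ⇌ HCOO- + H+
Let x = [H+] at equilibrium. Ka = x²/(0.00069 − x).
Here C₀/Ka ≈ 3.83, so the small-x approximation fails. Use the quadratic:
x = (−Ka + √(Ka² + 4·Ka·C₀))/2 = 2.74 × 10^-4 M
pH = −log[H+] = −log(2.74 × 10^-4) = 3.56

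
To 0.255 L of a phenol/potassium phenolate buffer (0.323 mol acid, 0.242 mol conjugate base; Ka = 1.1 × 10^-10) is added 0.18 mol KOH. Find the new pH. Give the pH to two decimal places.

pH = 10.43

OH- converts C6H5OH to C6H5O-: C6H5OH → 0.143 mol, C6H5O- → 0.422 mol.
pKa = −log(1.1 × 10^-10) = 9.959
Henderson–Hasselbalch with mole ratio 0.422/0.143: pH = 9.959 + (+0.470)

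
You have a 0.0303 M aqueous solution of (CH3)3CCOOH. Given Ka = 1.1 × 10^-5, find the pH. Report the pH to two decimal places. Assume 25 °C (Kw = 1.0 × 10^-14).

(CH3)3CCOOH ⇌ (CH3)3CCOO- + H+
Ka = x²/(0.0303 − x) = 1.1 × 10^-5
Neglecting x in the denominator: x = √(1.1 × 10^-5 × 0.0303) = 5.77 × 10^-4 M
Check: 1.9% ionized — well under 5%, approximation valid.
pH = −log(5.77 × 10^-4) = 3.24

pH = 3.24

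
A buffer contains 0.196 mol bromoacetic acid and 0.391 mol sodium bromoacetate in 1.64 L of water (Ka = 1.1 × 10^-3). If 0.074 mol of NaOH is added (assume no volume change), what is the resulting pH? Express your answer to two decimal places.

OH- converts BrCH2COOH to BrCH2COO-: BrCH2COOH → 0.122 mol, BrCH2COO- → 0.465 mol.
pKa = −log(1.1 × 10^-3) = 2.959
pH = pKa + log(n_BrCH2COO-/n_BrCH2COOH) = 2.959 + log(0.465/0.122) = 2.959 + (+0.581)

pH = 3.54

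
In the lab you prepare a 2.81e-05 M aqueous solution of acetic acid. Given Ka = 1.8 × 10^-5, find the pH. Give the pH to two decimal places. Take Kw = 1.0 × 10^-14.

CH3COOH ⇌ CH3COO- + H+
From the ICE table, Ka = x²/(2.81e-05 − x) = 1.8 × 10^-5.
The 5% rule fails; solving x² + Ka·x − Ka·C₀ = 0 exactly:
x = (−Ka + √(Ka² + 4·Ka·C₀))/2 = 1.52 × 10^-5 M
pH = −log(1.52 × 10^-5) = 4.82

pH = 4.82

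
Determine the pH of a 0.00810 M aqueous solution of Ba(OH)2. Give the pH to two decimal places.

Ba(OH)2 is a strong base (each formula unit releases 2 OH-); [OH-] = 0.0162 M.
pOH = -log(0.0162) = 1.79
pH = 14.00 - 1.79 = 12.21

pH = 12.21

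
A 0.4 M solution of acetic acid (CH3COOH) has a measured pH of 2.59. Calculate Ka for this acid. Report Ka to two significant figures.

Ka = 1.7 × 10^-5

[H+] = 10^(-2.59) = 2.57 × 10^-3 M
At equilibrium [HA] = 0.4 − 2.57 × 10^-3 = 3.97 × 10^-1 M
Ka = [H+][A-]/[HA] = (2.57 × 10^-3)² / 3.97 × 10^-1 = 1.7 × 10^-5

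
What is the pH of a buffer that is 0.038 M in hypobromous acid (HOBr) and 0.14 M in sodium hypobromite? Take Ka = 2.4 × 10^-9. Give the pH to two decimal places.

pH = 9.19

pKa = −log(2.4 × 10^-9) = 8.620
Using pH = pKa + log([base]/[acid]) with [base]/[acid] = 0.14/0.038:
pH = 8.620 + (+0.566) = 9.19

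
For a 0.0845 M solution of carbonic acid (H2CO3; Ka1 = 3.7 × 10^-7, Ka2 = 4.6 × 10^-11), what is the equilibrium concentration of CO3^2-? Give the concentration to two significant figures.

4.6 × 10^-11 M

First ionization gives [H+] ≈ [HCO3-] = 1.77 × 10^-4 M.
Second step: Ka2 = [H+][CO3^2-]/[HCO3-] ≈ [CO3^2-] (since [H+] ≈ [HCO3-]).
So [CO3^2-] ≈ Ka2.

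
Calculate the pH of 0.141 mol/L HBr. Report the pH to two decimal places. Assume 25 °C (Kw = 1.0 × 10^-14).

HBr is a strong acid and dissociates completely, so [H+] = 0.141 M.
pH = -log(0.141) = 0.85

pH = 0.85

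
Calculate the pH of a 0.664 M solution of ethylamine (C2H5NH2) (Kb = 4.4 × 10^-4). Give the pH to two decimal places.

C2H5NH2 + H2O ⇌ C2H5NH3+ + OH-
Kb = x²/(0.664 − x) = 4.4 × 10^-4
Neglecting x in the denominator: x = √(4.4 × 10^-4 × 0.664) = 1.71 × 10^-2 M
(x/C₀ = 2.6% < 5%, so the approximation holds.)
pOH = 1.77, so pH = 14.00 − pOH = 12.23

pH = 12.23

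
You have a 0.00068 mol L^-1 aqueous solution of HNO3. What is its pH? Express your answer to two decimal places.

pH = 3.17

HNO3 is a strong acid and dissociates completely, so [H+] = 0.00068 M.
pH = -log(0.00068) = 3.17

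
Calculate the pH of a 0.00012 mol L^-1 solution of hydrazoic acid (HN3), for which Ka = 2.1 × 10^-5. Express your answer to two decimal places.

HN3 ⇌ N3- + H+
Ka = [H+]²/(0.00012 − [H+]) = 2.1 × 10^-5
Here C₀/Ka ≈ 5.71, so the small-[H+] approximation fails. Use the quadratic:
[H+] = (−Ka + √(Ka² + 4·Ka·C₀))/2 = 4.08 × 10^-5 M
pH = −log(4.08 × 10^-5) = 4.39

pH = 4.39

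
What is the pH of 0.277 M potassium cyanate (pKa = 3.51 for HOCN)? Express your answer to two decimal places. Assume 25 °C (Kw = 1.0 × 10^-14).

pH = 8.48

OCN- is the conjugate base of the weak acid HOCN.
Ka = 10^(−3.51) = 3.09 × 10^-4
Kb = Kw/Ka = 1.0×10^-14 / 3.09 × 10^-4 = 3.24 × 10^-11
From the ICE table, Kb = [OH-]²/(0.277 − [OH-]) = 3.24 × 10^-11.
Neglecting [OH-] in the denominator: [OH-] = √(3.24 × 10^-11 × 0.277) = 3.00 × 10^-6 M
pOH = −log(3.00 × 10^-6) = 5.52; pH = 14.00 − 5.52 = 8.48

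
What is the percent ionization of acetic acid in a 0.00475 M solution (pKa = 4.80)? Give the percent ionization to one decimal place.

CH3COOH ⇌ CH3COO- + H+; let x = [H+] at equilibrium.
Ka = 10^(−4.80) = 1.58 × 10^-5
Ka = x²/(C₀ − x); solving the quadratic gives x = 2.66 × 10^-4 M.
% ionization = x/C₀ × 100% = 2.66 × 10^-4/0.00475 × 100% = 5.6%

5.6%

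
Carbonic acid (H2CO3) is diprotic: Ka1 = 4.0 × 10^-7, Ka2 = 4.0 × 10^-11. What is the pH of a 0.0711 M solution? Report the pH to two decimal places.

Ka1 ≫ Ka2, so treat the first dissociation as the only significant source of H+.
Ka1 = x²/(0.0711 − x) = 4.0 × 10^-7
x ≈ √(4.0 × 10^-7 × 0.0711) = 1.69 × 10^-4 M
pH = −log(1.69 × 10^-4) = 3.77

pH = 3.77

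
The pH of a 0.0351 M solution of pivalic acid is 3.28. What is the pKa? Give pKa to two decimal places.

pKa = 5.10

[H+] = 10^(-3.28) = 5.25 × 10^-4 M
At equilibrium [HA] = 0.0351 − 5.25 × 10^-4 = 3.46 × 10^-2 M
Ka = [H+][A-]/[HA] = (5.25 × 10^-4)² / 3.46 × 10^-2 = 7.97 × 10^-6
pKa = -log(7.97 × 10^-6) = 5.10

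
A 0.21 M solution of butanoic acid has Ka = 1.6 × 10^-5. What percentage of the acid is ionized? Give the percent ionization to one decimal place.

0.9%

CH3(CH2)2COOH ⇌ CH3(CH2)2COO- + H+; let x = [H+] at equilibrium.
x ≈ √(Ka·C₀) = √(1.6 × 10^-5 × 0.21) = 1.83 × 10^-3 M
Fraction ionized = 1.83 × 10^-3 / 0.21 = 0.0087 → 0.9%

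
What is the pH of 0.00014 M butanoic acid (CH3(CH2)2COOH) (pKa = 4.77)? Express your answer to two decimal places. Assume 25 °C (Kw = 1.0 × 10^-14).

pH = 4.39

CH3(CH2)2COOH ⇌ CH3(CH2)2COO- + H+
Ka = 10^(−4.77) = 1.70 × 10^-5
Let x = [H+] at equilibrium. Ka = x²/(0.00014 − x).
Here C₀/Ka ≈ 8.24, so the small-x approximation fails. Use the quadratic:
x = (−Ka + √(Ka² + 4·Ka·C₀))/2 = 4.10 × 10^-5 M
pH = −log(4.10 × 10^-5) = 4.39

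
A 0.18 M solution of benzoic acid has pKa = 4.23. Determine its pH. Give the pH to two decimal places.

pH = 2.49

C6H5COOH ⇌ C6H5COO- + H+
Ka = 10^(−4.23) = 5.89 × 10^-5
From the ICE table, Ka = [H+]²/(0.18 − [H+]) = 5.89 × 10^-5.
Since Ka ≪ C₀, [H+] ≈ √(Ka·C₀) = 3.26 × 10^-3 M.
([H+]/C₀ = 1.8% < 5%, so the approximation holds.)
pH = −log(3.26 × 10^-3) = 2.49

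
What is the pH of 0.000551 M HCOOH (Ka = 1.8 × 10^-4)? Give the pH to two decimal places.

pH = 3.62

HCOOH ⇌ HCOO- + H+
From the ICE table, Ka = [H+]²/(0.000551 − [H+]) = 1.8 × 10^-4.
[H+] is not negligible relative to C₀; solve [H+]² + 0.00018·[H+] − 9.92e-08 = 0.
[H+] = (−Ka + √(Ka² + 4·Ka·C₀))/2 = 2.38 × 10^-4 M
pH = −log[H+] = −log(2.38 × 10^-4) = 3.62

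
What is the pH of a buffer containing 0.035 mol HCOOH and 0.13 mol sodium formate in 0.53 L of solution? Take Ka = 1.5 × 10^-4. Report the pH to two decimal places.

pKa = −log(1.5 × 10^-4) = 3.824
pH = pKa + log([A⁻]/[HA]) = 3.824 + log(0.13/0.035)
pH = 3.824 + (+0.570) = 4.39

pH = 4.39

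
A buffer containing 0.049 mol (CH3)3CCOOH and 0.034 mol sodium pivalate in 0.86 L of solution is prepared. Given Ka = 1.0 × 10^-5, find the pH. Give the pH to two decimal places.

pKa = −log(1.0 × 10^-5) = 5.000
pH = pKa + log([A⁻]/[HA]) = 5.000 + log(0.034/0.049)
pH = 5.000 + (-0.159) = 4.84

pH = 4.84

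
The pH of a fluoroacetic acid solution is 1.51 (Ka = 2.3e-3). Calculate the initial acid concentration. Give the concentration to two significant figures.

C₀ = 4.5 × 10^-1 M

[H+] = 10^(-1.51) = 3.09 × 10^-2 M = x
Ka = x²/(C₀ − x) ⇒ C₀ = x + x²/Ka
C₀ = 3.09 × 10^-2 + (3.09 × 10^-2)²/(2.3 × 10^-3) = 4.46 × 10^-1 M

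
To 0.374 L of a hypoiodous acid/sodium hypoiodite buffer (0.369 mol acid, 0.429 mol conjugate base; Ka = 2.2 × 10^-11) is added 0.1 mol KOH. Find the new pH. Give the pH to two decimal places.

pH = 10.95

OH- converts HOI to OI-: HOI → 0.269 mol, OI- → 0.529 mol.
pKa = −log(2.2 × 10^-11) = 10.658
pH = pKa + log(n_OI-/n_HOI) = 10.658 + log(0.529/0.269) = 10.658 + (+0.294)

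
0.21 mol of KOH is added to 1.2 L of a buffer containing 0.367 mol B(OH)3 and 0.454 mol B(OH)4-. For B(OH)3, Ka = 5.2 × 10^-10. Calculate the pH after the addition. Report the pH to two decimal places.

pH = 9.91

After neutralization: n(B(OH)3) = 0.157 mol, n(B(OH)4-) = 0.664 mol.
pKa = −log(5.2 × 10^-10) = 9.284
pH = pKa + log([A⁻]/[HA]) = 9.284 + log(0.664/0.157) = 9.284 +0.626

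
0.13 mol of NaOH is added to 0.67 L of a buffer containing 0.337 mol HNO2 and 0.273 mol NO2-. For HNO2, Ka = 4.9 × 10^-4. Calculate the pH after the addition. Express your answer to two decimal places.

pH = 3.60

OH- converts HNO2 to NO2-: HNO2 → 0.207 mol, NO2- → 0.403 mol.
pKa = −log(4.9 × 10^-4) = 3.310
pH = pKa + log(n_NO2-/n_HNO2) = 3.310 + log(0.403/0.207) = 3.310 + (+0.289)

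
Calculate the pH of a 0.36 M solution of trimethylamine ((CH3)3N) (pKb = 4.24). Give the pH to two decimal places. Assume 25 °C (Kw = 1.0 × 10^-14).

pH = 11.66

(CH3)3N + H2O ⇌ (CH3)3NH+ + OH-
Kb = 10^(−4.24) = 5.75 × 10^-5
From the ICE table, Kb = x²/(0.36 − x) = 5.75 × 10^-5.
Neglecting x in the denominator: x = √(5.75 × 10^-5 × 0.36) = 4.55 × 10^-3 M
pOH = 2.34, so pH = 14.00 − pOH = 11.66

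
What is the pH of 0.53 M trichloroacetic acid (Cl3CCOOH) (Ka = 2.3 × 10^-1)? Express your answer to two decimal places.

pH = 0.60

Cl3CCOOH ⇌ Cl3CCOO- + H+
Ka = [H+]²/(0.53 − [H+]) = 2.3 × 10^-1
[H+] is not negligible relative to C₀; solve [H+]² + 0.23·[H+] − 0.122 = 0.
[H+] = (−Ka + √(Ka² + 4·Ka·C₀))/2 = 2.53 × 10^-1 M
pH = −log[H+] = −log(2.53 × 10^-1) = 0.60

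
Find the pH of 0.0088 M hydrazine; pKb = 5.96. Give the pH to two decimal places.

pH = 9.99

N2H4 + H2O ⇌ N2H5+ + OH-
Kb = 10^(−5.96) = 1.10 × 10^-6
From the ICE table, Kb = [OH-]²/(0.0088 − [OH-]) = 1.10 × 10^-6.
Neglecting [OH-] in the denominator: [OH-] = √(1.10 × 10^-6 × 0.0088) = 9.84 × 10^-5 M
Check: 1.1% ionized — well under 5%, approximation valid.
pOH = 4.01, so pH = 14.00 − pOH = 9.99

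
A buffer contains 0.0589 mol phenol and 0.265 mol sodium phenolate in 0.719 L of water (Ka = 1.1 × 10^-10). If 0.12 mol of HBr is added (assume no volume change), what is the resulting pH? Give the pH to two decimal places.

After neutralization: n(C6H5OH) = 0.179 mol, n(C6H5O-) = 0.145 mol.
pKa = −log(1.1 × 10^-10) = 9.959
Henderson–Hasselbalch with mole ratio 0.145/0.179: pH = 9.959 + (-0.091)

pH = 9.87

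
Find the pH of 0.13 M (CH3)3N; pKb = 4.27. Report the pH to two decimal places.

(CH3)3N + H2O ⇌ (CH3)3NH+ + OH-
Kb = 10^(−4.27) = 5.37 × 10^-5
From the ICE table, Kb = [OH-]²/(0.13 − [OH-]) = 5.37 × 10^-5.
Since Kb ≪ C₀, [OH-] ≈ √(Kb·C₀) = 2.64 × 10^-3 M.
pOH = −log(2.64 × 10^-3) = 2.58; pH = 14.00 − 2.58 = 11.42

pH = 11.42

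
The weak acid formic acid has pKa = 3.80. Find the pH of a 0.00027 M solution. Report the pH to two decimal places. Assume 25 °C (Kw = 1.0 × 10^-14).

HCOOH ⇌ HCOO- + H+
Ka = 10^(−3.80) = 1.58 × 10^-4
Ka = [H+]²/(0.00027 − [H+]) = 1.58 × 10^-4
[H+] is not negligible relative to C₀; solve [H+]² + 0.000158·[H+] − 4.27e-08 = 0.
[H+] = (−Ka + √(Ka² + 4·Ka·C₀))/2 = 1.42 × 10^-4 M
pH = −log(1.42 × 10^-4) = 3.85

pH = 3.85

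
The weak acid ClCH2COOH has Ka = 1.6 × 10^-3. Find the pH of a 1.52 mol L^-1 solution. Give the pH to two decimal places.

pH = 1.31

ClCH2COOH ⇌ ClCH2COO- + H+
From the ICE table, Ka = [H+]²/(1.52 − [H+]) = 1.6 × 10^-3.
Assume [H+] ≪ 1.52: [H+] ≈ √(1.6 × 10^-3 × 1.52) = 4.93 × 10^-2 M
pH = −log(4.93 × 10^-2) = 1.31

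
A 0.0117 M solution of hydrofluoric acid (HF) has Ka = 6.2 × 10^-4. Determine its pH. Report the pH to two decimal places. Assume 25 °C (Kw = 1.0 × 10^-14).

HF ⇌ F- + H+
Ka = [H+]²/(0.0117 − [H+]) = 6.2 × 10^-4
The 5% rule fails; solving [H+]² + Ka·[H+] − Ka·C₀ = 0 exactly:
[H+] = (−Ka + √(Ka² + 4·Ka·C₀))/2 = 2.40 × 10^-3 M
pH = −log[H+] = −log(2.40 × 10^-3) = 2.62

pH = 2.62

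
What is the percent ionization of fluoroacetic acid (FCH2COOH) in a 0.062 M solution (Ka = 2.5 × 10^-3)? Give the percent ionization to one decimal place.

FCH2COOH ⇌ FCH2COO- + H+; let x = [H+] at equilibrium.
Ka = x²/(C₀ − x); solving the quadratic gives x = 1.13 × 10^-2 M.
Fraction ionized = 1.13 × 10^-2 / 0.062 = 0.1823 → 18.2%

18.2%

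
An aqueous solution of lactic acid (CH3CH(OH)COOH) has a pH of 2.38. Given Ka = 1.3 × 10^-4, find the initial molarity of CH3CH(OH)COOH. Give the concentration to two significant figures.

[H+] = 10^(-2.38) = 4.17 × 10^-3 M = x
Ka = x²/(C₀ − x) ⇒ C₀ = x + x²/Ka
C₀ = 4.17 × 10^-3 + (4.17 × 10^-3)²/(1.3 × 10^-4) = 1.38 × 10^-1 M

C₀ = 1.4 × 10^-1 M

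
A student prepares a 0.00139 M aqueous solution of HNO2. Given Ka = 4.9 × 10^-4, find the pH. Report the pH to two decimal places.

pH = 3.21

HNO2 ⇌ NO2- + H+
Let x = [H+] at equilibrium. Ka = x²/(0.00139 − x).
x is not negligible relative to C₀; solve x² + 0.00049·x − 6.81e-07 = 0.
x = [−0.00049 + √(0.00049² + 2.72e-06)]/2 = 6.16 × 10^-4 M
pH = −log[H+] = −log(6.16 × 10^-4) = 3.21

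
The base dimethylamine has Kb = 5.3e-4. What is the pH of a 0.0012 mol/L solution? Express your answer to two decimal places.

pH = 10.76

(CH3)2NH + H2O ⇌ (CH3)2NH2+ + OH-
From the ICE table, Kb = [OH-]²/(0.0012 − [OH-]) = 5.3 × 10^-4.
The 5% rule fails; solving [OH-]² + Kb·[OH-] − Kb·C₀ = 0 exactly:
[OH-] = [−0.00053 + √(0.00053² + 2.54e-06)]/2 = 5.75 × 10^-4 M
pOH = −log(5.75 × 10^-4) = 3.24; pH = 14.00 − 3.24 = 10.76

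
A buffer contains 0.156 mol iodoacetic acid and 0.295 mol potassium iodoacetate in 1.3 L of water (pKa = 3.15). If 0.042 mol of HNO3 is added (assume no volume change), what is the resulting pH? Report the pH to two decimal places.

Added H+ converts ICH2COO- to ICH2COOH: ICH2COOH → 0.198 mol, ICH2COO- → 0.253 mol.
pH = pKa + log([A⁻]/[HA]) = 3.15 + log(0.253/0.198) = 3.15 +0.106

pH = 3.26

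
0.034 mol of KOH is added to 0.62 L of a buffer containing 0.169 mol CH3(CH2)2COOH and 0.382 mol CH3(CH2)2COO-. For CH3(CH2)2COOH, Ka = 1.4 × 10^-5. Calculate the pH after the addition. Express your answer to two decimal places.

pH = 5.34

OH- converts CH3(CH2)2COOH to CH3(CH2)2COO-: CH3(CH2)2COOH → 0.135 mol, CH3(CH2)2COO- → 0.416 mol.
pKa = −log(1.4 × 10^-5) = 4.854
pH = pKa + log([A⁻]/[HA]) = 4.854 + log(0.416/0.135) = 4.854 +0.489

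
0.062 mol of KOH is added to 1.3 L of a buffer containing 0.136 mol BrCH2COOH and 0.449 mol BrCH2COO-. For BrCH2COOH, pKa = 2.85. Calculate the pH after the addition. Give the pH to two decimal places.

OH- converts BrCH2COOH to BrCH2COO-: BrCH2COOH → 0.074 mol, BrCH2COO- → 0.511 mol.
Henderson–Hasselbalch with mole ratio 0.511/0.074: pH = 2.85 + (+0.839)

pH = 3.69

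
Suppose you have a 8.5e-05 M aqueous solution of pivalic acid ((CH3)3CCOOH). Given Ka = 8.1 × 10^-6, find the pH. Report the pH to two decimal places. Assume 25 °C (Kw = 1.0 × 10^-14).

pH = 4.65

(CH3)3CCOOH ⇌ (CH3)3CCOO- + H+
Ka = [H+]²/(8.5e-05 − [H+]) = 8.1 × 10^-6
Here C₀/Ka ≈ 10.5, so the small-[H+] approximation fails. Use the quadratic:
[H+] = (−Ka + √(Ka² + 4·Ka·C₀))/2 = 2.25 × 10^-5 M
pH = −log(2.25 × 10^-5) = 4.65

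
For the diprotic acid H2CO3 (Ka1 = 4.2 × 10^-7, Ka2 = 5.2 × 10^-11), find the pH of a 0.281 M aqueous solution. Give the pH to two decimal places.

Ka1 ≫ Ka2, so treat the first dissociation as the only significant source of H+.
Ka1 = x²/(0.281 − x) = 4.2 × 10^-7
x ≈ √(4.2 × 10^-7 × 0.281) = 3.44 × 10^-4 M
pH = −log(3.44 × 10^-4) = 3.46

pH = 3.46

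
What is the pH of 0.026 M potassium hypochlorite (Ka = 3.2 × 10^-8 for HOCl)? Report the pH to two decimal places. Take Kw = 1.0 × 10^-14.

OCl- is the conjugate base of the weak acid HOCl.
Kb = Kw/Ka = 1.0×10^-14 / 3.2 × 10^-8 = 3.12 × 10^-7
Kb = [OH-]²/(0.026 − [OH-]) = 3.12 × 10^-7
Assume [OH-] ≪ 0.026: [OH-] ≈ √(3.12 × 10^-7 × 0.026) = 9.01 × 10^-5 M
Check: 0.35% ionized — well under 5%, approximation valid.
pOH = −log(9.01 × 10^-5) = 4.05; pH = 14.00 − 4.05 = 9.95

pH = 9.95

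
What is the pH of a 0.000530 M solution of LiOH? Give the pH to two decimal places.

LiOH is a strong base; [OH-] = 0.00053 M.
pOH = -log(0.00053) = 3.28
pH = 14.00 - 3.28 = 10.72

pH = 10.72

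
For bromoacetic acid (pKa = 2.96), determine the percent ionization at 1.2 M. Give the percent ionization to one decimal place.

BrCH2COOH ⇌ BrCH2COO- + H+; let x = [H+] at equilibrium.
Ka = 10^(−2.96) = 1.10 × 10^-3
x ≈ √(Ka·C₀) = √(1.10 × 10^-3 × 1.2) = 3.63 × 10^-2 M
Fraction ionized = 3.63 × 10^-2 / 1.2 = 0.0302 → 3.0%

3.0%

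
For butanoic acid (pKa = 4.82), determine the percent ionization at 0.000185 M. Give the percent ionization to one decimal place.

CH3(CH2)2COOH ⇌ CH3(CH2)2COO- + H+; let x = [H+] at equilibrium.
Ka = 10^(−4.82) = 1.51 × 10^-5
Solve x² + 1.51e-05x − 2.79e-09 = 0 → x = 4.58 × 10^-5 M
Fraction ionized = 4.58 × 10^-5 / 0.000185 = 0.2476 → 24.8%

24.8%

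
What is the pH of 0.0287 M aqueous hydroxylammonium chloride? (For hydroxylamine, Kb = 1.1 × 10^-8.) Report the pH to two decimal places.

pH = 3.79

NH3OH+ is the conjugate acid of the weak base NH2OH.
Ka = Kw/Kb = 1.0×10^-14 / 1.1 × 10^-8 = 9.09 × 10^-7
Let x = [H+] at equilibrium. Ka = x²/(0.0287 − x).
Since Ka ≪ C₀, x ≈ √(Ka·C₀) = 1.62 × 10^-4 M.
(x/C₀ = 0.56% < 5%, so the approximation holds.)
pH = −log[H+] = −log(1.62 × 10^-4) = 3.79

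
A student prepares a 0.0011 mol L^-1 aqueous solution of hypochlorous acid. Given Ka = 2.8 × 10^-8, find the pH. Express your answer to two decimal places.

HOCl ⇌ OCl- + H+
Ka = x²/(0.0011 − x) = 2.8 × 10^-8
Neglecting x in the denominator: x = √(2.8 × 10^-8 × 0.0011) = 5.55 × 10^-6 M
(x/C₀ = 0.5% < 5%, so the approximation holds.)
pH = −log(5.55 × 10^-6) = 5.26

pH = 5.26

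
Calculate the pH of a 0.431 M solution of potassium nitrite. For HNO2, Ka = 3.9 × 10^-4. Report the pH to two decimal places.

NO2- is the conjugate base of the weak acid HNO2.
Kb = Kw/Ka = 1.0×10^-14 / 3.9 × 10^-4 = 2.56 × 10^-11
Let x = [OH-] at equilibrium. Kb = x²/(0.431 − x).
Neglecting x in the denominator: x = √(2.56 × 10^-11 × 0.431) = 3.32 × 10^-6 M
(x/C₀ = 0.00077% < 5%, so the approximation holds.)
pOH = −log(3.32 × 10^-6) = 5.48; pH = 14.00 − 5.48 = 8.52

pH = 8.52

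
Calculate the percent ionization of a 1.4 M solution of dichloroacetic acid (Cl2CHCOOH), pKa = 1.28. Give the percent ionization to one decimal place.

Cl2CHCOOH ⇌ Cl2CHCOO- + H+; let x = [H+] at equilibrium.
Ka = 10^(−1.28) = 5.25 × 10^-2
Ka = x²/(C₀ − x); solving the quadratic gives x = 2.46 × 10^-1 M.
Fraction ionized = 2.46 × 10^-1 / 1.4 = 0.1757 → 17.6%

17.6%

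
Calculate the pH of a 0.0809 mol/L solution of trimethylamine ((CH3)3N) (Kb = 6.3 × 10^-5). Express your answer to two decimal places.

pH = 11.35

(CH3)3N + H2O ⇌ (CH3)3NH+ + OH-
From the ICE table, Kb = [OH-]²/(0.0809 − [OH-]) = 6.3 × 10^-5.
Neglecting [OH-] in the denominator: [OH-] = √(6.3 × 10^-5 × 0.0809) = 2.26 × 10^-3 M
pOH = −log(2.26 × 10^-3) = 2.65; pH = 14.00 − 2.65 = 11.35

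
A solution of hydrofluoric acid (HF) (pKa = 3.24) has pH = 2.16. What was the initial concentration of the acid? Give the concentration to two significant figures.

C₀ = 9.0 × 10^-2 M

[H+] = 10^(-2.16) = 6.92 × 10^-3 M = x
Ka = 10^(−3.24) = 5.75 × 10^-4
Ka = x²/(C₀ − x) ⇒ C₀ = x + x²/Ka
C₀ = 6.92 × 10^-3 + (6.92 × 10^-3)²/(5.75 × 10^-4) = 9.02 × 10^-2 M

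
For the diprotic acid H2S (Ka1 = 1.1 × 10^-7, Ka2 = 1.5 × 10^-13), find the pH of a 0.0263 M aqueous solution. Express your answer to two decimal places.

Ka1 ≫ Ka2, so treat the first dissociation as the only significant source of H+.
Ka1 = x²/(0.0263 − x) = 1.1 × 10^-7
x ≈ √(1.1 × 10^-7 × 0.0263) = 5.38 × 10^-5 M
pH = −log(5.38 × 10^-5) = 4.27

pH = 4.27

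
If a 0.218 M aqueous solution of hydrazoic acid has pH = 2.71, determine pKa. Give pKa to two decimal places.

[H+] = 10^(-2.71) = 1.95 × 10^-3 M
At equilibrium [HA] = 0.218 − 1.95 × 10^-3 = 2.16 × 10^-1 M
Ka = [H+][A-]/[HA] = (1.95 × 10^-3)² / 2.16 × 10^-1 = 1.76 × 10^-5
pKa = -log(1.76 × 10^-5) = 4.75

pKa = 4.75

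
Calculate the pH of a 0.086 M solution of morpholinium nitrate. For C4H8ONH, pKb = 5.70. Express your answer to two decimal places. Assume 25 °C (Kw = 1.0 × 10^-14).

C4H8ONH2+ is the conjugate acid of the weak base C4H8ONH.
Kb = 10^(−5.70) = 2.00 × 10^-6
Ka = Kw/Kb = 1.0×10^-14 / 2.00 × 10^-6 = 5.00 × 10^-9
Ka = [H+]²/(0.086 − [H+]) = 5.00 × 10^-9
Neglecting [H+] in the denominator: [H+] = √(5.00 × 10^-9 × 0.086) = 2.07 × 10^-5 M
Check: 0.024% ionized — well under 5%, approximation valid.
pH = −log[H+] = −log(2.07 × 10^-5) = 4.68

pH = 4.68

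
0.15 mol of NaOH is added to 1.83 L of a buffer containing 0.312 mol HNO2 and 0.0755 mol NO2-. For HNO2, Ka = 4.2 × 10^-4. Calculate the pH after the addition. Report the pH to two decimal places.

OH- converts HNO2 to NO2-: HNO2 → 0.162 mol, NO2- → 0.225 mol.
pKa = −log(4.2 × 10^-4) = 3.377
Henderson–Hasselbalch with mole ratio 0.225/0.162: pH = 3.377 + (+0.143)

pH = 3.52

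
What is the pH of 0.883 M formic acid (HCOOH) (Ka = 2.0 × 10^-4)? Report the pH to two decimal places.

pH = 1.88

HCOOH ⇌ HCOO- + H+
From the ICE table, Ka = x²/(0.883 − x) = 2.0 × 10^-4.
Neglecting x in the denominator: x = √(2.0 × 10^-4 × 0.883) = 1.33 × 10^-2 M
Check: 1.5% ionized — well under 5%, approximation valid.
pH = −log(1.33 × 10^-2) = 1.88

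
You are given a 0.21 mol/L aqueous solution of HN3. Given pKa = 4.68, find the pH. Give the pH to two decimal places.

pH = 2.68

HN3 ⇌ N3- + H+
Ka = 10^(−4.68) = 2.09 × 10^-5
Ka = [H+]²/(0.21 − [H+]) = 2.09 × 10^-5
Assume [H+] ≪ 0.21: [H+] ≈ √(2.09 × 10^-5 × 0.21) = 2.09 × 10^-3 M
pH = −log[H+] = −log(2.09 × 10^-3) = 2.68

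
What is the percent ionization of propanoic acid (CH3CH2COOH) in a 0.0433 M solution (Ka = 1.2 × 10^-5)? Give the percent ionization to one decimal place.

1.7%

CH3CH2COOH ⇌ CH3CH2COO- + H+; let x = [H+] at equilibrium.
x ≈ √(Ka·C₀) = √(1.2 × 10^-5 × 0.0433) = 7.21 × 10^-4 M
Fraction ionized = 7.21 × 10^-4 / 0.0433 = 0.0167 → 1.7%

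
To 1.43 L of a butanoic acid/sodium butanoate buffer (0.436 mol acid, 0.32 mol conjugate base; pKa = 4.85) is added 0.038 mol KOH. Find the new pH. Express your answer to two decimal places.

pH = 4.80

After neutralization: n(CH3(CH2)2COOH) = 0.398 mol, n(CH3(CH2)2COO-) = 0.358 mol.
pH = pKa + log([A⁻]/[HA]) = 4.85 + log(0.358/0.398) = 4.85 -0.046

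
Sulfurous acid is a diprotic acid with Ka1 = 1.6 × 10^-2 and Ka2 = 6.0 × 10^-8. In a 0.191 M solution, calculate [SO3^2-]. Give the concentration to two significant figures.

First ionization gives [H+] ≈ [HSO3-] = 4.79 × 10^-2 M.
Second step: Ka2 = [H+][SO3^2-]/[HSO3-] ≈ [SO3^2-] (since [H+] ≈ [HSO3-]).
So [SO3^2-] ≈ Ka2.

6.0 × 10^-8 M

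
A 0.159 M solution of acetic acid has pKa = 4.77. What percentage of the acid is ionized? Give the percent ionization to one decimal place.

CH3COOH ⇌ CH3COO- + H+; let x = [H+] at equilibrium.
Ka = 10^(−4.77) = 1.70 × 10^-5
x ≈ √(Ka·C₀) = √(1.70 × 10^-5 × 0.159) = 1.64 × 10^-3 M
Fraction ionized = 1.64 × 10^-3 / 0.159 = 0.0103 → 1.0%

1.0%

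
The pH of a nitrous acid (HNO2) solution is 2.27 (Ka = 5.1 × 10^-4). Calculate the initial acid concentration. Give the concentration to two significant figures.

C₀ = 6.2 × 10^-2 M

[H+] = 10^(-2.27) = 5.37 × 10^-3 M = x
Ka = x²/(C₀ − x) ⇒ C₀ = x + x²/Ka
C₀ = 5.37 × 10^-3 + (5.37 × 10^-3)²/(5.1 × 10^-4) = 6.19 × 10^-2 M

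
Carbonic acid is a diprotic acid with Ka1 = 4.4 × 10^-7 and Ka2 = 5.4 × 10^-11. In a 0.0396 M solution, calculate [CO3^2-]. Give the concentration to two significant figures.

First ionization gives [H+] ≈ [HCO3-] = 1.32 × 10^-4 M.
Second step: Ka2 = [H+][CO3^2-]/[HCO3-] ≈ [CO3^2-] (since [H+] ≈ [HCO3-]).
So [CO3^2-] ≈ Ka2.

5.4 × 10^-11 M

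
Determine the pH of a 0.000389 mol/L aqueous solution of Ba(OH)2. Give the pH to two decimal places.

Ba(OH)2 is a strong base (each formula unit releases 2 OH-); [OH-] = 0.000778 M.
pOH = -log(0.000778) = 3.11
pH = 14.00 - 3.11 = 10.89

pH = 10.89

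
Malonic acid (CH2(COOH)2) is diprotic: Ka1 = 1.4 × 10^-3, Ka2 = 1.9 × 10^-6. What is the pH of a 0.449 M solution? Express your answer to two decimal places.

Since Ka1 ≫ Ka2, the first ionization dominates [H+].
Ka1 = x²/(0.449 − x) = 1.4 × 10^-3
Solving the quadratic: x = (−Ka1 + √(Ka1² + 4·Ka1·C₀))/2 = 2.44 × 10^-2 M
pH = −log(2.44 × 10^-2) = 1.61

pH = 1.61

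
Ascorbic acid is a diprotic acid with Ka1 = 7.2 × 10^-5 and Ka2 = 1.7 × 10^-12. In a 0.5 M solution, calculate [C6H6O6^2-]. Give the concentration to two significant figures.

First ionization gives [H+] ≈ [HC6H6O6-] = 6.00 × 10^-3 M.
Second step: Ka2 = [H+][C6H6O6^2-]/[HC6H6O6-] ≈ [C6H6O6^2-] (since [H+] ≈ [HC6H6O6-]).
So [C6H6O6^2-] ≈ Ka2.

1.7 × 10^-12 M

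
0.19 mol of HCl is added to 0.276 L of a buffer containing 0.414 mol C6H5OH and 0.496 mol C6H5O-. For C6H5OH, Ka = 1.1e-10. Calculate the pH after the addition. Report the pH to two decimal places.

After neutralization: n(C6H5OH) = 0.604 mol, n(C6H5O-) = 0.306 mol.
pKa = −log(1.1 × 10^-10) = 9.959
Henderson–Hasselbalch with mole ratio 0.306/0.604: pH = 9.959 + (-0.295)

pH = 9.66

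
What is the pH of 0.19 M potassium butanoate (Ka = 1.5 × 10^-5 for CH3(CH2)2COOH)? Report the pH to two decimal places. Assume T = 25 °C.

CH3(CH2)2COO- is the conjugate base of the weak acid CH3(CH2)2COOH.
Kb = Kw/Ka = 1.0×10^-14 / 1.5 × 10^-5 = 6.67 × 10^-10
Kb = x²/(0.19 − x) = 6.67 × 10^-10
Neglecting x in the denominator: x = √(6.67 × 10^-10 × 0.19) = 1.13 × 10^-5 M
pOH = −log(1.13 × 10^-5) = 4.95; pH = 14.00 − 4.95 = 9.05

pH = 9.05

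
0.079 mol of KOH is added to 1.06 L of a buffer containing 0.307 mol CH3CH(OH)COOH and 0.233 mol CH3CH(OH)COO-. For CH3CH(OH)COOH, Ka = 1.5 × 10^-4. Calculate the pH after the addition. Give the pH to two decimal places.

OH- converts CH3CH(OH)COOH to CH3CH(OH)COO-: CH3CH(OH)COOH → 0.228 mol, CH3CH(OH)COO- → 0.312 mol.
pKa = −log(1.5 × 10^-4) = 3.824
Henderson–Hasselbalch with mole ratio 0.312/0.228: pH = 3.824 + (+0.136)

pH = 3.96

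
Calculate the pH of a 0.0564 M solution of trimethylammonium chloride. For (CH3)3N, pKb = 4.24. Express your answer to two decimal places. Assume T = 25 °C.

(CH3)3NH+ is the conjugate acid of the weak base (CH3)3N.
Kb = 10^(−4.24) = 5.75 × 10^-5
Ka = Kw/Kb = 1.0×10^-14 / 5.75 × 10^-5 = 1.74 × 10^-10
Ka = x²/(0.0564 − x) = 1.74 × 10^-10
Assume x ≪ 0.0564: x ≈ √(1.74 × 10^-10 × 0.0564) = 3.13 × 10^-6 M
Check: 0.0056% ionized — well under 5%, approximation valid.
pH = −log[H+] = −log(3.13 × 10^-6) = 5.50

pH = 5.50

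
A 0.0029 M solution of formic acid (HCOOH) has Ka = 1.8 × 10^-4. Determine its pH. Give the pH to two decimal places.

HCOOH ⇌ HCOO- + H+
Ka = x²/(0.0029 − x) = 1.8 × 10^-4
x is not negligible relative to C₀; solve x² + 0.00018·x − 5.22e-07 = 0.
x = (−Ka + √(Ka² + 4·Ka·C₀))/2 = 6.38 × 10^-4 M
pH = −log[H+] = −log(6.38 × 10^-4) = 3.20

pH = 3.20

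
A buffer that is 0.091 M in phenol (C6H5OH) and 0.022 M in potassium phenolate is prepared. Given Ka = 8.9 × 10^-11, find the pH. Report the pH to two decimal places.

pKa = −log(8.9 × 10^-11) = 10.051
Henderson–Hasselbalch: pH = pKa + log([C6H5O-]/[C6H5OH]) = 10.051 + log(0.022/0.091)
pH = 10.051 + (-0.617) = 9.43

pH = 9.43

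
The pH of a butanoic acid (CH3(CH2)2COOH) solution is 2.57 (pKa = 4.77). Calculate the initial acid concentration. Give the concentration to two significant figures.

[H+] = 10^(-2.57) = 2.69 × 10^-3 M = x
Ka = 10^(−4.77) = 1.70 × 10^-5
Ka = x²/(C₀ − x) ⇒ C₀ = x + x²/Ka
C₀ = 2.69 × 10^-3 + (2.69 × 10^-3)²/(1.70 × 10^-5) = 4.28 × 10^-1 M

C₀ = 4.3 × 10^-1 M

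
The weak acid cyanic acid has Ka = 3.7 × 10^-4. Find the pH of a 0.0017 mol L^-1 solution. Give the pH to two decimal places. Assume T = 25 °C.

HOCN ⇌ OCN- + H+
Ka = x²/(0.0017 − x) = 3.7 × 10^-4
Here C₀/Ka ≈ 4.59, so the small-x approximation fails. Use the quadratic:
x = [−0.00037 + √(0.00037² + 2.52e-06)]/2 = 6.29 × 10^-4 M
pH = −log[H+] = −log(6.29 × 10^-4) = 3.20

pH = 3.20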